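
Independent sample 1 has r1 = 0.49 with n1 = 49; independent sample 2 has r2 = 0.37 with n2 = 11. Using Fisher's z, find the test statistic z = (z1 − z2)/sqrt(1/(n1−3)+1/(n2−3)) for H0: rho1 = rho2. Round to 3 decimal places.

z1 = atanh(0.49) = 0.536060,  z2 = atanh(0.37) = 0.388423
SE = √(1/(n1−3) + 1/(n2−3)) = √(1/46 + 1/8) = √(0.0217391 + 0.1250000) = √0.1467391 = 0.383065
z = (z1 − z2)/SE = (0.536060 − 0.388423) / 0.383065 = 0.147637 / 0.383065 = 0.385

0.385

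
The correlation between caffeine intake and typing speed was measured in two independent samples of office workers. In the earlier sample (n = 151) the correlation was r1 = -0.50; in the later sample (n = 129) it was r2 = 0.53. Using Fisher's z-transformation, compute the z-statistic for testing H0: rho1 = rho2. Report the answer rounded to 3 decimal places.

Fisher z-transforms: z1 = atanh(-0.50) = -0.549306, z2 = atanh(0.53) = 0.590145; difference d = -1.139451
Var(d) = 1/148 + 1/126 = 0.0067568 + 0.0079365 = 0.0146933
z = d/√Var(d) = -1.139451 / √0.0146933 = -1.139451 / 0.121216 = -9.400

-9.400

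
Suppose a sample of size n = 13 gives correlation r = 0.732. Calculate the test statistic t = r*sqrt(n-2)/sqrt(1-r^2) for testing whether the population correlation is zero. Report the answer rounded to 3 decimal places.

3.563

t = r·√(n−2) / √(1−r²) with r = 0.732, n = 13
  = 0.732·√11 / √(1 − 0.535824)
  = 0.732·3.316625 / 0.681305
  = 2.427770 / 0.681305 = 3.563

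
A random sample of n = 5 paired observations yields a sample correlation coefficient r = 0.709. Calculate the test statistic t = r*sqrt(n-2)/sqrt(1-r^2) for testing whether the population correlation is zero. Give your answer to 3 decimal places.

1.741

t = r·√(n−2) / √(1−r²) with r = 0.709, n = 5
  = 0.709·√3 / √(1 − 0.502681)
  = 0.709·1.732051 / 0.705208
  = 1.228024 / 0.705208 = 1.741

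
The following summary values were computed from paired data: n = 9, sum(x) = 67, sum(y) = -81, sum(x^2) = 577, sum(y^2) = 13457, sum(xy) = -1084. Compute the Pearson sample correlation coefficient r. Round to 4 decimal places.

S_xy = nΣxy − ΣxΣy = 9·(-1084) − 67·(-81) = -9756 − (-5427) = -4329
S_xx = nΣx² − (Σx)² = 9·577 − 67² = 5193 − 4489 = 704
S_yy = nΣy² − (Σy)² = 9·13457 − (-81)² = 121113 − 6561 = 114552
r = S_xy / √(S_xx·S_yy) = -4329 / √(704·114552) = -4329 / √80644608 = -4329 / 8980.2343 = -0.4821

-0.4821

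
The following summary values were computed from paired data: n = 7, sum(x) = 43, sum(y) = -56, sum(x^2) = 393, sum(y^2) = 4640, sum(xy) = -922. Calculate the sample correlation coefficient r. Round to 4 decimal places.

-0.7864

Numerator: nΣxy − (Σx)(Σy) = 7·(-922) − (43)(-56) = -4046
Denominator: √[(nΣx²−(Σx)²)(nΣy²−(Σy)²)]
  nΣx²−(Σx)² = 7·393 − 1849 = 902;  nΣy²−(Σy)² = 7·4640 − 3136 = 29344
  √(902·29344) = √26468288 = 5144.7340
r = -4046 / 5144.7340 = -0.7864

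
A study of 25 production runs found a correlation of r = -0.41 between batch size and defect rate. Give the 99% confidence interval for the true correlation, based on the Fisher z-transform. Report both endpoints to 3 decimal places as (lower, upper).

Fisher z: z_r = atanh(r) = ½·ln((1+(-0.41))/(1−(-0.41))) = -0.435611
SE(z) = 1/√(n−3) = 1/√22 = 0.213201
99% ⇒ z* = 2.576; margin = 2.576·0.213201 = 0.549206
CI on z-scale: (-0.984817, 0.113595)
Back-transform: tanh(-0.984817) = -0.755144, tanh(0.113595) = 0.113109

(-0.755, 0.113)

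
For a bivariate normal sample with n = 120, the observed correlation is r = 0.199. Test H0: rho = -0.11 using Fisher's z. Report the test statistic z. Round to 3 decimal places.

3.376

z_r = atanh(0.199) = 0.201691,  z_0 = atanh(-0.11) = -0.110447
SE = 1/√(n−3) = 1/√117 = 0.092450
z = (z_r − z_0)/SE = (0.201691 − (-0.110447)) / 0.092450 = 0.312138 / 0.092450 = 3.376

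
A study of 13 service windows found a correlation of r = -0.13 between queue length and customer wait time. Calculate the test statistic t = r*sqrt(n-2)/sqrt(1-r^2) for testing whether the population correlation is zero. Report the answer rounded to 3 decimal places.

-0.435

t = r·√(n−2) / √(1−r²) with r = -0.13, n = 13
  = -0.13·√11 / √(1 − 0.0169)
  = -0.13·3.316625 / 0.991514
  = -0.431161 / 0.991514 = -0.435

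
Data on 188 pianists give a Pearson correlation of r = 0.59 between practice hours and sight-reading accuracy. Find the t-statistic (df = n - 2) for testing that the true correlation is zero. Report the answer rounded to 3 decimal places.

t = r·√(n−2) / √(1−r²) with r = 0.59, n = 188
  = 0.59·√186 / √(1 − 0.3481)
  = 0.59·13.638182 / 0.807403
  = 8.046527 / 0.807403 = 9.966

9.966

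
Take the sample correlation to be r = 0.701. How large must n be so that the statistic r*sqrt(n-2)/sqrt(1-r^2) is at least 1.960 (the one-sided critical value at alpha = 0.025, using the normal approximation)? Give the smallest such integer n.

Need r·√(n−2)/√(1−r²) ≥ 1.960
√(n−2) ≥ 1.960·√(1−0.491401) / 0.701 = 1.960·0.713161 / 0.701 = 1.9940
n−2 ≥ 3.9760  ⇒  n ≥ 5.9760
Smallest integer n = 6

6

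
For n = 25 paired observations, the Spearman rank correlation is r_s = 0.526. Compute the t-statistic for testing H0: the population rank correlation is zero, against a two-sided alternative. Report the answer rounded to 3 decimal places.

t = r_s·√(n−2) / √(1−r_s²) with r_s = 0.526, n = 25
  = 0.526·√23 / √(1 − 0.276676)
  = 0.526·4.795832 / 0.850485
  = 2.522608 / 0.850485 = 2.966

2.966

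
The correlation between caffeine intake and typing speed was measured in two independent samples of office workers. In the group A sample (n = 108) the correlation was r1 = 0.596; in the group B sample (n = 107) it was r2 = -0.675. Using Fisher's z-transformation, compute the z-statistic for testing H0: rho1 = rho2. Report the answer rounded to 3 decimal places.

Fisher z-transforms: z1 = atanh(0.596) = 0.686920, z2 = atanh(-0.675) = -0.819872; difference d = 1.506792
Var(d) = 1/105 + 1/104 = 0.0095238 + 0.0096154 = 0.0191392
z = d/√Var(d) = 1.506792 / √0.0191392 = 1.506792 / 0.138344 = 10.892

10.892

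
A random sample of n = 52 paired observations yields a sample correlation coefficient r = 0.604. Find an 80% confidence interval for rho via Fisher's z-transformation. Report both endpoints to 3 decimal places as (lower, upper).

(0.475, 0.708)

Fisher z: z_r = atanh(r) = ½·ln((1+0.604)/(1−0.604)) = 0.699421
SE(z) = 1/√(n−3) = 1/√49 = 0.142857
80% ⇒ z* = 1.282; margin = 1.282·0.142857 = 0.183143
CI on z-scale: (0.516278, 0.882564)
Back-transform: tanh(0.516278) = 0.474822, tanh(0.882564) = 0.707701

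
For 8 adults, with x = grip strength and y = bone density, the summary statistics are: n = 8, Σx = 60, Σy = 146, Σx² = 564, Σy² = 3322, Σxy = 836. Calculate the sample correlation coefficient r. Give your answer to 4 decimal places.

S_xy = nΣxy − ΣxΣy = 8·836 − 60·146 = 6688 − 8760 = -2072
S_xx = nΣx² − (Σx)² = 8·564 − 60² = 4512 − 3600 = 912
S_yy = nΣy² − (Σy)² = 8·3322 − 146² = 26576 − 21316 = 5260
r = S_xy / √(S_xx·S_yy) = -2072 / √(912·5260) = -2072 / √4797120 = -2072 / 2190.2329 = -0.9460

-0.9460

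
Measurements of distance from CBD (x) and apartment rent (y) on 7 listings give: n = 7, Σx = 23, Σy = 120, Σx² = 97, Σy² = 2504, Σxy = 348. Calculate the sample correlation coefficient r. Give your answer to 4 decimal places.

-0.4730

Numerator: nΣxy − (Σx)(Σy) = 7·348 − (23)(120) = -324
Denominator: √[(nΣx²−(Σx)²)(nΣy²−(Σy)²)]
  nΣx²−(Σx)² = 7·97 − 529 = 150;  nΣy²−(Σy)² = 7·2504 − 14400 = 3128
  √(150·3128) = √469200 = 684.9818
r = -324 / 684.9818 = -0.4730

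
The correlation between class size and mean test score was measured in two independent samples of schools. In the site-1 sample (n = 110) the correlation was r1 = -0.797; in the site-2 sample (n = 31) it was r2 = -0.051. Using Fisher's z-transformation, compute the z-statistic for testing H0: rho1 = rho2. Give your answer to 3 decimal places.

Fisher z-transforms: z1 = atanh(-0.797) = -1.090334, z2 = atanh(-0.051) = -0.051044; difference d = -1.039290
Var(d) = 1/107 + 1/28 = 0.0093458 + 0.0357143 = 0.0450601
z = d/√Var(d) = -1.039290 / √0.0450601 = -1.039290 / 0.212274 = -4.896

-4.896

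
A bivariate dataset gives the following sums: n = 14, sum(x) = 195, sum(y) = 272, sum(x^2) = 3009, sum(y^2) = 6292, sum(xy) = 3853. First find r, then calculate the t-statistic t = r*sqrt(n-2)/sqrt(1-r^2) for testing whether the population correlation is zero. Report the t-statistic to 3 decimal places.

0.414

S_xy = nΣxy − ΣxΣy = 14·3853 − 195·272 = 53942 − 53040 = 902
S_xx = nΣx² − (Σx)² = 14·3009 − 195² = 42126 − 38025 = 4101
S_yy = nΣy² − (Σy)² = 14·6292 − 272² = 88088 − 73984 = 14104
r = S_xy / √(S_xx·S_yy) = 902 / √(4101·14104) = 902 / √57840504 = 902 / 7605.2945 = 0.1186
t = r·√(n−2)/√(1−r²) = 0.1186·√12 / √(1−0.014066) = 0.410842 / 0.992942 = 0.414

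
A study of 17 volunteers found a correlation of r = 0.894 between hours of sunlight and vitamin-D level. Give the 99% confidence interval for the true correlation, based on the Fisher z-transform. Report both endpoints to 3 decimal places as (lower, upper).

Fisher z: z_r = atanh(r) = ½·ln((1+0.894)/(1−0.894)) = 1.441504
SE(z) = 1/√(n−3) = 1/√14 = 0.267261
99% ⇒ z* = 2.576; margin = 2.576·0.267261 = 0.688464
CI on z-scale: (0.753040, 2.129968)
Back-transform: tanh(0.753040) = 0.636959, tanh(2.129968) = 0.972147

(0.637, 0.972)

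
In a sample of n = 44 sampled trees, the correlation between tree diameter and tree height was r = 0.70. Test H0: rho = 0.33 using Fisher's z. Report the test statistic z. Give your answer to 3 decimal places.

3.358

Fisher z: atanh(0.70) = 0.867301, atanh(0.33) = 0.342828
z = (z_r − z_0)·√(n−3) = (0.867301 − 0.342828)·√41 = 0.524473 · 6.403124 = 3.358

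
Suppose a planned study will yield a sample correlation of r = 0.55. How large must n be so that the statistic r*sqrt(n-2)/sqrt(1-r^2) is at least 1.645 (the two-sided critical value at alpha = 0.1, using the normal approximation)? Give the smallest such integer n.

9

Need r·√(n−2)/√(1−r²) ≥ 1.645
√(n−2) ≥ 1.645·√(1−0.3025) / 0.55 = 1.645·0.835165 / 0.55 = 2.4979
n−2 ≥ 6.2395  ⇒  n ≥ 8.2395
Smallest integer n = 9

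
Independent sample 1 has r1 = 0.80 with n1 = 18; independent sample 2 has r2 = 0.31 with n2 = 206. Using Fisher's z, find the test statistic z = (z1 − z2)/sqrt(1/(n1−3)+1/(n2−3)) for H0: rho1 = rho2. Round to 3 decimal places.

2.908

Fisher z-transforms: z1 = atanh(0.80) = 1.098612, z2 = atanh(0.31) = 0.320545; difference d = 0.778067
Var(d) = 1/15 + 1/203 = 0.0666667 + 0.0049261 = 0.0715928
z = d/√Var(d) = 0.778067 / √0.0715928 = 0.778067 / 0.267568 = 2.908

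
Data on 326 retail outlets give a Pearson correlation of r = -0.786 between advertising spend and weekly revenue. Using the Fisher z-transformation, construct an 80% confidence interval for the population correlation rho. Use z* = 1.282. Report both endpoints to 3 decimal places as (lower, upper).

(-0.812, -0.757)

z_r = atanh(-0.786) = -1.060879;  SE = 1/√(n−3) = 1/√323 = 0.055641
z-limits: -1.060879 ± 1.282·0.055641 = -1.060879 ± 0.071332 = [-1.132211, -0.989547]
ρ-limits: (tanh -1.132211, tanh -0.989547) = (-0.812, -0.757)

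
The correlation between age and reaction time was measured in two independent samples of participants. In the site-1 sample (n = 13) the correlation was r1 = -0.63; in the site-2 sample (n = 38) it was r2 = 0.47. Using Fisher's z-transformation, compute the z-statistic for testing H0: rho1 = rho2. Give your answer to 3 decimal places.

-3.490

z1 = atanh(-0.63) = -0.741416,  z2 = atanh(0.47) = 0.510070
SE = √(1/(n1−3) + 1/(n2−3)) = √(1/10 + 1/35) = √(0.1000000 + 0.0285714) = √0.1285714 = 0.358569
z = (z1 − z2)/SE = (-0.741416 − 0.510070) / 0.358569 = -1.251486 / 0.358569 = -3.490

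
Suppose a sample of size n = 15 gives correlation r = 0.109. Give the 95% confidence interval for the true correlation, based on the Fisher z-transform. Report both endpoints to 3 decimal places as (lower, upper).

Fisher z: z_r = atanh(r) = ½·ln((1+0.109)/(1−0.109)) = 0.109435
SE(z) = 1/√(n−3) = 1/√12 = 0.288675
95% ⇒ z* = 1.960; margin = 1.960·0.288675 = 0.565803
CI on z-scale: (-0.456368, 0.675238)
Back-transform: tanh(-0.456368) = -0.427119, tanh(0.675238) = 0.588415

(-0.427, 0.588)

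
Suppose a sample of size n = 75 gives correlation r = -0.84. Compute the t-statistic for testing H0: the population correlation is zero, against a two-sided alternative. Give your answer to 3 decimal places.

-13.227

1 − r² = 1 − 0.7056 = 0.2944;  √(1−r²) = 0.542586
√(n−2) = √73 = 8.544004
t = r·√(n−2)/√(1−r²) = -0.84 · 8.544004 / 0.542586 = -13.227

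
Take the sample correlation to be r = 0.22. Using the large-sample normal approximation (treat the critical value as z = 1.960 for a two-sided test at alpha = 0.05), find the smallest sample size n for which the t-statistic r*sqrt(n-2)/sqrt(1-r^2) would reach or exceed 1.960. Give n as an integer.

78

r√(n−2)/√(1−r²) ≥ 1.960  ⇔  n−2 ≥ (1.960)²·(1−r²)/r²
(1−r²)/r² = (1−0.0484)/0.0484 = 19.6612
n ≥ 2 + 3.8416·19.6612 = 2 + 75.5305 = 77.5305
⌈77.5305⌉ = 78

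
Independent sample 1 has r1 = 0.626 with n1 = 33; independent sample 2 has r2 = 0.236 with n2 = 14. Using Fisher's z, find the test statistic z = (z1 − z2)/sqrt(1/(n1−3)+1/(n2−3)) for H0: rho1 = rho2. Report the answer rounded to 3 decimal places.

z1 = atanh(0.626) = 0.734811,  z2 = atanh(0.236) = 0.240534
SE = √(1/(n1−3) + 1/(n2−3)) = √(1/30 + 1/11) = √(0.0333333 + 0.0909091) = √0.1242424 = 0.352480
z = (z1 − z2)/SE = (0.734811 − 0.240534) / 0.352480 = 0.494277 / 0.352480 = 1.402

1.402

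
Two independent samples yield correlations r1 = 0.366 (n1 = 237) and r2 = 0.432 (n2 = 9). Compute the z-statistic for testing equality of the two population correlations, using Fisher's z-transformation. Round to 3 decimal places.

-0.190

z1 = atanh(0.366) = 0.383797,  z2 = atanh(0.432) = 0.462353
SE = √(1/(n1−3) + 1/(n2−3)) = √(1/234 + 1/6) = √(0.0042735 + 0.1666667) = √0.1709402 = 0.413449
z = (z1 − z2)/SE = (0.383797 − 0.462353) / 0.413449 = -0.078556 / 0.413449 = -0.190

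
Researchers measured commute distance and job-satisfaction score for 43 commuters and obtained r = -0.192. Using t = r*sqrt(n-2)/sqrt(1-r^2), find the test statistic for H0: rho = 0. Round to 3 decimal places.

1 − r² = 1 − 0.036864 = 0.963136;  √(1−r²) = 0.981395
√(n−2) = √41 = 6.403124
t = r·√(n−2)/√(1−r²) = -0.192 · 6.403124 / 0.981395 = -1.253

-1.253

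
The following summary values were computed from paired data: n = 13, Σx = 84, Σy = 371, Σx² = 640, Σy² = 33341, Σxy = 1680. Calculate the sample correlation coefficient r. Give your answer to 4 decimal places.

S_xy = nΣxy − ΣxΣy = 13·1680 − 84·371 = 21840 − 31164 = -9324
S_xx = nΣx² − (Σx)² = 13·640 − 84² = 8320 − 7056 = 1264
S_yy = nΣy² − (Σy)² = 13·33341 − 371² = 433433 − 137641 = 295792
r = S_xy / √(S_xx·S_yy) = -9324 / √(1264·295792) = -9324 / √373881088 = -9324 / 19336.0050 = -0.4822

-0.4822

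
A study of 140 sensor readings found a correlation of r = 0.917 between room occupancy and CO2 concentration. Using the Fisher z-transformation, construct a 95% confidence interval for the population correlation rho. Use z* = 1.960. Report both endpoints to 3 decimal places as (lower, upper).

(0.886, 0.940)

Fisher z: z_r = atanh(r) = ½·ln((1+0.917)/(1−0.917)) = 1.569838
SE(z) = 1/√(n−3) = 1/√137 = 0.085436
95% ⇒ z* = 1.960; margin = 1.960·0.085436 = 0.167455
CI on z-scale: (1.402383, 1.737293)
Back-transform: tanh(1.402383) = 0.885866, tanh(1.737293) = 0.939912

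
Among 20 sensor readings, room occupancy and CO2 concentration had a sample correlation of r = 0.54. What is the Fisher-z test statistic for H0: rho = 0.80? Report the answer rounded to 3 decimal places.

-2.039

z_r = atanh(0.54) = 0.604156,  z_0 = atanh(0.80) = 1.098612
SE = 1/√(n−3) = 1/√17 = 0.242536
z = (z_r − z_0)/SE = (0.604156 − 1.098612) / 0.242536 = -0.494456 / 0.242536 = -2.039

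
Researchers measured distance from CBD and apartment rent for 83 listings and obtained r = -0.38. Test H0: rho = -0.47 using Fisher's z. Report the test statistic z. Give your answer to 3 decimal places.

0.984

Fisher z: atanh(-0.38) = -0.400060, atanh(-0.47) = -0.510070
z = (z_r − z_0)·√(n−3) = (-0.400060 − (-0.510070))·√80 = 0.110010 · 8.944272 = 0.984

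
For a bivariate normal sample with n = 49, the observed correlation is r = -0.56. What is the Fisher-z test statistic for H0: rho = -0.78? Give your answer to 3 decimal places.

Fisher z: atanh(-0.56) = -0.632833, atanh(-0.78) = -1.045371
z = (z_r − z_0)·√(n−3) = (-0.632833 − (-1.045371))·√46 = 0.412538 · 6.782330 = 2.798

2.798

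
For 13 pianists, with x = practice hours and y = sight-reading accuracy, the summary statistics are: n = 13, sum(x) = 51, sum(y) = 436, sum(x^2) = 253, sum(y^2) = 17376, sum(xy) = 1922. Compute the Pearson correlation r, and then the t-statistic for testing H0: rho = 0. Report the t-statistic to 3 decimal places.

Numerator: nΣxy − (Σx)(Σy) = 13·1922 − (51)(436) = 2750
Denominator: √[(nΣx²−(Σx)²)(nΣy²−(Σy)²)]
  nΣx²−(Σx)² = 13·253 − 2601 = 688;  nΣy²−(Σy)² = 13·17376 − 190096 = 35792
  √(688·35792) = √24624896 = 4962.3478
r = 2750 / 4962.3478 = 0.5542
t = r·√(n−2)/√(1−r²) = 0.5542·√11 / √(1−0.307138) = 1.838073 / 0.832383 = 2.208

2.208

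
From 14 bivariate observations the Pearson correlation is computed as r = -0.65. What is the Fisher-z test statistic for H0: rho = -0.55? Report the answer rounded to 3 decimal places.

z_r = atanh(-0.65) = -0.775299,  z_0 = atanh(-0.55) = -0.618381
SE = 1/√(n−3) = 1/√11 = 0.301511
z = (z_r − z_0)/SE = (-0.775299 − (-0.618381)) / 0.301511 = -0.156918 / 0.301511 = -0.520

-0.520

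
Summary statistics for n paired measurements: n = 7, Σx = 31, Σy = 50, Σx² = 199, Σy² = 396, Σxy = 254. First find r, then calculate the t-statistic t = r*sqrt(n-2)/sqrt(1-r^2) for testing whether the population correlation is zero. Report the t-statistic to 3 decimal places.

Numerator: nΣxy − (Σx)(Σy) = 7·254 − (31)(50) = 228
Denominator: √[(nΣx²−(Σx)²)(nΣy²−(Σy)²)]
  nΣx²−(Σx)² = 7·199 − 961 = 432;  nΣy²−(Σy)² = 7·396 − 2500 = 272
  √(432·272) = √117504 = 342.7886
r = 228 / 342.7886 = 0.6651
t = r·√(n−2)/√(1−r²) = 0.6651·√5 / √(1−0.442358) = 1.487209 / 0.746754 = 1.992

1.992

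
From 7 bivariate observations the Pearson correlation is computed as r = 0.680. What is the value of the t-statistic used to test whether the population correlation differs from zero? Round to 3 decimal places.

2.074

1 − r² = 1 − 0.462400 = 0.537600;  √(1−r²) = 0.733212
√(n−2) = √5 = 2.236068
t = r·√(n−2)/√(1−r²) = 0.680 · 2.236068 / 0.733212 = 2.074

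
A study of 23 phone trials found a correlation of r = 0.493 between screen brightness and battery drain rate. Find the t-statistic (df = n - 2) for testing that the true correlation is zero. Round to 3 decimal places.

2.597

t = r·√(n−2) / √(1−r²) with r = 0.493, n = 23
  = 0.493·√21 / √(1 − 0.243049)
  = 0.493·4.582576 / 0.870029
  = 2.259210 / 0.870029 = 2.597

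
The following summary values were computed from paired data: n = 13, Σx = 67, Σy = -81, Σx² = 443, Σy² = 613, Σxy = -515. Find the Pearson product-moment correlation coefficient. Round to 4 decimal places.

-0.9482

Numerator: nΣxy − (Σx)(Σy) = 13·(-515) − (67)(-81) = -1268
Denominator: √[(nΣx²−(Σx)²)(nΣy²−(Σy)²)]
  nΣx²−(Σx)² = 13·443 − 4489 = 1270;  nΣy²−(Σy)² = 13·613 − 6561 = 1408
  √(1270·1408) = √1788160 = 1337.2210
r = -1268 / 1337.2210 = -0.9482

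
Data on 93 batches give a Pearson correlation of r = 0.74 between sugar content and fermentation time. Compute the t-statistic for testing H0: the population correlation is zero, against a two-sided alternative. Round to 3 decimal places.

10.495

1 − r² = 1 − 0.5476 = 0.4524;  √(1−r²) = 0.672607
√(n−2) = √91 = 9.539392
t = r·√(n−2)/√(1−r²) = 0.74 · 9.539392 / 0.672607 = 10.495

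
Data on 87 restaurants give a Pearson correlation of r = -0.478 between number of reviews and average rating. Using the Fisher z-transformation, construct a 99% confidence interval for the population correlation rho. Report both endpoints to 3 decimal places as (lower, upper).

(-0.665, -0.235)

z_r = atanh(-0.478) = -0.520389;  SE = 1/√(n−3) = 1/√84 = 0.109109
z-limits: -0.520389 ± 2.576·0.109109 = -0.520389 ± 0.281065 = [-0.801454, -0.239324]
ρ-limits: (tanh -0.801454, tanh -0.239324) = (-0.665, -0.235)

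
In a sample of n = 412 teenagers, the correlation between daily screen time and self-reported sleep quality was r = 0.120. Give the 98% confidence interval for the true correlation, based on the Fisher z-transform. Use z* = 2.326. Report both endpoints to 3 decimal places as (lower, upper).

(0.006, 0.231)

Fisher z: z_r = atanh(r) = ½·ln((1+0.120)/(1−0.120)) = 0.120581
SE(z) = 1/√(n−3) = 1/√409 = 0.049447
98% ⇒ z* = 2.326; margin = 2.326·0.049447 = 0.115014
CI on z-scale: (0.005567, 0.235595)
Back-transform: tanh(0.005567) = 0.005567, tanh(0.235595) = 0.231331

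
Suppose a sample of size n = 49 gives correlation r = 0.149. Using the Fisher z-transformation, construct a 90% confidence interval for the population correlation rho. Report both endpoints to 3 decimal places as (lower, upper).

z_r = atanh(0.149) = 0.150118;  SE = 1/√(n−3) = 1/√46 = 0.147442
z-limits: 0.150118 ± 1.645·0.147442 = 0.150118 ± 0.242542 = [-0.092424, 0.392660]
ρ-limits: (tanh -0.092424, tanh 0.392660) = (-0.092, 0.374)

(-0.092, 0.374)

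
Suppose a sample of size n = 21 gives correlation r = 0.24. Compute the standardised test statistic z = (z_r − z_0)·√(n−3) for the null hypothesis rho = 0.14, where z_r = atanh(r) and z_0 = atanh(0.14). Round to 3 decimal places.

0.441

z_r = atanh(0.24) = 0.244774,  z_0 = atanh(0.14) = 0.140926
SE = 1/√(n−3) = 1/√18 = 0.235702
z = (z_r − z_0)/SE = (0.244774 − 0.140926) / 0.235702 = 0.103848 / 0.235702 = 0.441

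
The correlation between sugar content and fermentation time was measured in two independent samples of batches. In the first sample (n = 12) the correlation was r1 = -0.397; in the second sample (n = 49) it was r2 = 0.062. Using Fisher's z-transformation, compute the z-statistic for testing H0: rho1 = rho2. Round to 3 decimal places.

-1.323

Fisher z-transforms: z1 = atanh(-0.397) = -0.420083, z2 = atanh(0.062) = 0.062080; difference d = -0.482163
Var(d) = 1/9 + 1/46 = 0.1111111 + 0.0217391 = 0.1328502
z = d/√Var(d) = -0.482163 / √0.1328502 = -0.482163 / 0.364486 = -1.323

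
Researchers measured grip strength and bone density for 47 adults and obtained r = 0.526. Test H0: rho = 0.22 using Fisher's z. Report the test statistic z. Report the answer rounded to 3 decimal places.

z_r = atanh(0.526) = 0.584599,  z_0 = atanh(0.22) = 0.223656
SE = 1/√(n−3) = 1/√44 = 0.150756
z = (z_r − z_0)/SE = (0.584599 − 0.223656) / 0.150756 = 0.360943 / 0.150756 = 2.394

2.394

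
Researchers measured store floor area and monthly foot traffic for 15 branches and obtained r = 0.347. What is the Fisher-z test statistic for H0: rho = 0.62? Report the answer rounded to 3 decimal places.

-1.257

Fisher z: atanh(0.347) = 0.362029, atanh(0.62) = 0.725005
z = (z_r − z_0)·√(n−3) = (0.362029 − 0.725005)·√12 = -0.362976 · 3.464102 = -1.257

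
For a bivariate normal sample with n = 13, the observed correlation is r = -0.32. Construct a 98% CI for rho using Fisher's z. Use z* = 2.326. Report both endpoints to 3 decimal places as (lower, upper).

z_r = atanh(-0.32) = -0.331647;  SE = 1/√(n−3) = 1/√10 = 0.316228
z-limits: -0.331647 ± 2.326·0.316228 = -0.331647 ± 0.735546 = [-1.067193, 0.403899]
ρ-limits: (tanh -1.067193, tanh 0.403899) = (-0.788, 0.383)

(-0.788, 0.383)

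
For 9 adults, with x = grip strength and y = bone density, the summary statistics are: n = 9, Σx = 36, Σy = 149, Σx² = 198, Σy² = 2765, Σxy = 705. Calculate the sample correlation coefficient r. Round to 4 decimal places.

S_xy = nΣxy − ΣxΣy = 9·705 − 36·149 = 6345 − 5364 = 981
S_xx = nΣx² − (Σx)² = 9·198 − 36² = 1782 − 1296 = 486
S_yy = nΣy² − (Σy)² = 9·2765 − 149² = 24885 − 22201 = 2684
r = S_xy / √(S_xx·S_yy) = 981 / √(486·2684) = 981 / √1304424 = 981 / 1142.1138 = 0.8589

0.8589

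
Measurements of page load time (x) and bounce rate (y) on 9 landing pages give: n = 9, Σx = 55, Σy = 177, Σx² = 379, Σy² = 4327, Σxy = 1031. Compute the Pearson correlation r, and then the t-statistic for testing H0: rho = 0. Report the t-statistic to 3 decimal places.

Numerator: nΣxy − (Σx)(Σy) = 9·1031 − (55)(177) = -456
Denominator: √[(nΣx²−(Σx)²)(nΣy²−(Σy)²)]
  nΣx²−(Σx)² = 9·379 − 3025 = 386;  nΣy²−(Σy)² = 9·4327 − 31329 = 7614
  √(386·7614) = √2939004 = 1714.3524
r = -456 / 1714.3524 = -0.2660
t = r·√(n−2)/√(1−r²) = -0.2660·√7 / √(1−0.070756) = -0.703770 / 0.963973 = -0.730

-0.730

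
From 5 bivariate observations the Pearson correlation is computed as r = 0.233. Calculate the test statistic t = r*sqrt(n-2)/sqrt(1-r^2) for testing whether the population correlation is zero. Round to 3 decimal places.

1 − r² = 1 − 0.054289 = 0.945711;  √(1−r²) = 0.972477
√(n−2) = √3 = 1.732051
t = r·√(n−2)/√(1−r²) = 0.233 · 1.732051 / 0.972477 = 0.415

0.415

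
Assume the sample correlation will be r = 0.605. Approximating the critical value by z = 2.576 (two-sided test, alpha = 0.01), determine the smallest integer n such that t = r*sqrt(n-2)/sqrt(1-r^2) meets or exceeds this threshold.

14

Need r·√(n−2)/√(1−r²) ≥ 2.576
√(n−2) ≥ 2.576·√(1−0.366025) / 0.605 = 2.576·0.796225 / 0.605 = 3.3902
n−2 ≥ 11.4935  ⇒  n ≥ 13.4935
Smallest integer n = 14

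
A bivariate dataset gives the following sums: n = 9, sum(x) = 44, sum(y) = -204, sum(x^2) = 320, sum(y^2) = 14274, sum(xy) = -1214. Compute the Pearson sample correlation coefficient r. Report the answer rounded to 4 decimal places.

-0.2154

Numerator: nΣxy − (Σx)(Σy) = 9·(-1214) − (44)(-204) = -1950
Denominator: √[(nΣx²−(Σx)²)(nΣy²−(Σy)²)]
  nΣx²−(Σx)² = 9·320 − 1936 = 944;  nΣy²−(Σy)² = 9·14274 − 41616 = 86850
  √(944·86850) = √81986400 = 9054.6342
r = -1950 / 9054.6342 = -0.2154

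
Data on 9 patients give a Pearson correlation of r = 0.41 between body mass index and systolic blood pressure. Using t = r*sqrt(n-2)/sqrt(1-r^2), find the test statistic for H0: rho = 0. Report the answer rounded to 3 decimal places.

1.189

t = r·√(n−2) / √(1−r²) with r = 0.41, n = 9
  = 0.41·√7 / √(1 − 0.1681)
  = 0.41·2.645751 / 0.912086
  = 1.084758 / 0.912086 = 1.189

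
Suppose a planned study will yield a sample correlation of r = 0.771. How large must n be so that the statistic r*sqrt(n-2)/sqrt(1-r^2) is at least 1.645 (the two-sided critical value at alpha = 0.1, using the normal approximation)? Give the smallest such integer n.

4

Need r·√(n−2)/√(1−r²) ≥ 1.645
√(n−2) ≥ 1.645·√(1−0.594441) / 0.771 = 1.645·0.636835 / 0.771 = 1.3587
n−2 ≥ 1.8461  ⇒  n ≥ 3.8461
Smallest integer n = 4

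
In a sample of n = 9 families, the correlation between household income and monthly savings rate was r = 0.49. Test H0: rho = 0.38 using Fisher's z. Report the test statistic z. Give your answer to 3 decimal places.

Fisher z: atanh(0.49) = 0.536060, atanh(0.38) = 0.400060
z = (z_r − z_0)·√(n−3) = (0.536060 − 0.400060)·√6 = 0.136000 · 2.449490 = 0.333

0.333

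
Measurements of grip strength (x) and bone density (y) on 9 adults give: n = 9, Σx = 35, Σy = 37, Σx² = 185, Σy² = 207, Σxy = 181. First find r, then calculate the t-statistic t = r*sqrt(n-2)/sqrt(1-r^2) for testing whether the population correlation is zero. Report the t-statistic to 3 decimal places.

Numerator: nΣxy − (Σx)(Σy) = 9·181 − (35)(37) = 334
Denominator: √[(nΣx²−(Σx)²)(nΣy²−(Σy)²)]
  nΣx²−(Σx)² = 9·185 − 1225 = 440;  nΣy²−(Σy)² = 9·207 − 1369 = 494
  √(440·494) = √217360 = 466.2188
r = 334 / 466.2188 = 0.7164
t = r·√(n−2)/√(1−r²) = 0.7164·√7 / √(1−0.513229) = 1.895416 / 0.697690 = 2.717

2.717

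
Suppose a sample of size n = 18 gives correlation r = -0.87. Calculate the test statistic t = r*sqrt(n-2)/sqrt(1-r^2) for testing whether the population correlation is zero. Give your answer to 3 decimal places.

-7.058

1 − r² = 1 − 0.7569 = 0.2431;  √(1−r²) = 0.493052
√(n−2) = √16 = 4.000000
t = r·√(n−2)/√(1−r²) = -0.87 · 4.000000 / 0.493052 = -7.058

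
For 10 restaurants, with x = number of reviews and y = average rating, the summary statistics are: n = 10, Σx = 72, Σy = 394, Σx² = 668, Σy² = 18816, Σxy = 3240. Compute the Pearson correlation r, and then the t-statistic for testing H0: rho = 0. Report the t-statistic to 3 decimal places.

Numerator: nΣxy − (Σx)(Σy) = 10·3240 − (72)(394) = 4032
Denominator: √[(nΣx²−(Σx)²)(nΣy²−(Σy)²)]
  nΣx²−(Σx)² = 10·668 − 5184 = 1496;  nΣy²−(Σy)² = 10·18816 − 155236 = 32924
  √(1496·32924) = √49254304 = 7018.1411
r = 4032 / 7018.1411 = 0.5745
t = r·√(n−2)/√(1−r²) = 0.5745·√8 / √(1−0.330050) = 1.624931 / 0.818505 = 1.985

1.985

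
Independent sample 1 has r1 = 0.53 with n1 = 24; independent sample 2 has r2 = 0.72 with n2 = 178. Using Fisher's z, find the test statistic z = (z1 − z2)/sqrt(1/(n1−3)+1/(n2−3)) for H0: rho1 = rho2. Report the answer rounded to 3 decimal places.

Fisher z-transforms: z1 = atanh(0.53) = 0.590145, z2 = atanh(0.72) = 0.907645; difference d = -0.317500
Var(d) = 1/21 + 1/175 = 0.0476190 + 0.0057143 = 0.0533333
z = d/√Var(d) = -0.317500 / √0.0533333 = -0.317500 / 0.230940 = -1.375

-1.375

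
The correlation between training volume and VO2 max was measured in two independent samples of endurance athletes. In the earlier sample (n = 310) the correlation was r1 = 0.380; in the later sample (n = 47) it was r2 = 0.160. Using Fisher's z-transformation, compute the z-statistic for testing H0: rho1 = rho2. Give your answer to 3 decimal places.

1.481

z1 = atanh(0.380) = 0.400060,  z2 = atanh(0.160) = 0.161387
SE = √(1/(n1−3) + 1/(n2−3)) = √(1/307 + 1/44) = √(0.0032573 + 0.0227273) = √0.0259846 = 0.161197
z = (z1 − z2)/SE = (0.400060 − 0.161387) / 0.161197 = 0.238673 / 0.161197 = 1.481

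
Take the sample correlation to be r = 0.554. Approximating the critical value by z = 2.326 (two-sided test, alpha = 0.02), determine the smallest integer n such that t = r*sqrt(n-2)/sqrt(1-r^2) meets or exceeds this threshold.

15

Need r·√(n−2)/√(1−r²) ≥ 2.326
√(n−2) ≥ 2.326·√(1−0.306916) / 0.554 = 2.326·0.832517 / 0.554 = 3.4954
n−2 ≥ 12.2178  ⇒  n ≥ 14.2178
Smallest integer n = 15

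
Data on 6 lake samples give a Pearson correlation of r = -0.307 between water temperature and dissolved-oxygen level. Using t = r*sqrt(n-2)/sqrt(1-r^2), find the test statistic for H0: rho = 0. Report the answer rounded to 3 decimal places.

t = r·√(n−2) / √(1−r²) with r = -0.307, n = 6
  = -0.307·√4 / √(1 − 0.094249)
  = -0.307·2.000000 / 0.951710
  = -0.614000 / 0.951710 = -0.645

-0.645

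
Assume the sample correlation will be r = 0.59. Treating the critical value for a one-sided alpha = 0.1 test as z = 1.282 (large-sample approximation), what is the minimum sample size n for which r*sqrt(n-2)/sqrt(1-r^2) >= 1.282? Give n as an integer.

r√(n−2)/√(1−r²) ≥ 1.282  ⇔  n−2 ≥ (1.282)²·(1−r²)/r²
(1−r²)/r² = (1−0.3481)/0.3481 = 1.8727
n ≥ 2 + 1.643524·1.8727 = 2 + 3.0778 = 5.0778
⌈5.0778⌉ = 6

6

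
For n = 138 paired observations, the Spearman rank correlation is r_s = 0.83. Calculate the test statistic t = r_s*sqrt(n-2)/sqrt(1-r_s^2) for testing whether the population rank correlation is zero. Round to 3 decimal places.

17.354

1 − r_s² = 1 − 0.6889 = 0.3111;  √(1−r_s²) = 0.557763
√(n−2) = √136 = 11.661904
t = r_s·√(n−2)/√(1−r_s²) = 0.83 · 11.661904 / 0.557763 = 17.354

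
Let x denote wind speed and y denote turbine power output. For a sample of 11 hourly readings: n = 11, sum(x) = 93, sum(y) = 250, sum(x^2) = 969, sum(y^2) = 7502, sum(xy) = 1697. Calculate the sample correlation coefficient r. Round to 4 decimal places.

-0.7224

Numerator: nΣxy − (Σx)(Σy) = 11·1697 − (93)(250) = -4583
Denominator: √[(nΣx²−(Σx)²)(nΣy²−(Σy)²)]
  nΣx²−(Σx)² = 11·969 − 8649 = 2010;  nΣy²−(Σy)² = 11·7502 − 62500 = 20022
  √(2010·20022) = √40244220 = 6343.8332
r = -4583 / 6343.8332 = -0.7224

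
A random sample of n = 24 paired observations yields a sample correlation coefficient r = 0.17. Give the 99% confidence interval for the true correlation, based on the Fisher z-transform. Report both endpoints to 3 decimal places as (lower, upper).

(-0.372, 0.625)

Fisher z: z_r = atanh(r) = ½·ln((1+0.17)/(1−0.17)) = 0.171667
SE(z) = 1/√(n−3) = 1/√21 = 0.218218
99% ⇒ z* = 2.576; margin = 2.576·0.218218 = 0.562130
CI on z-scale: (-0.390463, 0.733797)
Back-transform: tanh(-0.390463) = -0.371759, tanh(0.733797) = 0.625383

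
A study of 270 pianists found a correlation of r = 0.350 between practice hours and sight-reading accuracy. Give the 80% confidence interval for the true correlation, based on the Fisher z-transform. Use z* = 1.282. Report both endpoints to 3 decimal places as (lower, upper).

z_r = atanh(0.350) = 0.365444;  SE = 1/√(n−3) = 1/√267 = 0.061199
z-limits: 0.365444 ± 1.282·0.061199 = 0.365444 ± 0.078457 = [0.286987, 0.443901]
ρ-limits: (tanh 0.286987, tanh 0.443901) = (0.279, 0.417)

(0.279, 0.417)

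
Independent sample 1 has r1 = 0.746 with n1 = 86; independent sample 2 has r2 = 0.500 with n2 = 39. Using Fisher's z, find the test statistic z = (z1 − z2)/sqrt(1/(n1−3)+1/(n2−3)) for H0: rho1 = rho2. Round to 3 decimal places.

2.077

Fisher z-transforms: z1 = atanh(0.746) = 0.963874, z2 = atanh(0.500) = 0.549306; difference d = 0.414568
Var(d) = 1/83 + 1/36 = 0.0120482 + 0.0277778 = 0.0398260
z = d/√Var(d) = 0.414568 / √0.0398260 = 0.414568 / 0.199565 = 2.077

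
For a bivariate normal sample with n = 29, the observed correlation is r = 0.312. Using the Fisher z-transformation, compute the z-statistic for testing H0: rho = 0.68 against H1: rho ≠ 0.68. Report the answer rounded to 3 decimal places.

-2.582

Fisher z: atanh(0.312) = 0.322760, atanh(0.68) = 0.829114
z = (z_r − z_0)·√(n−3) = (0.322760 − 0.829114)·√26 = -0.506354 · 5.099020 = -2.582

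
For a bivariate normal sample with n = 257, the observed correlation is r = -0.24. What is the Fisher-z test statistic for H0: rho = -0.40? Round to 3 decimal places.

2.851

z_r = atanh(-0.24) = -0.244774,  z_0 = atanh(-0.40) = -0.423649
SE = 1/√(n−3) = 1/√254 = 0.062746
z = (z_r − z_0)/SE = (-0.244774 − (-0.423649)) / 0.062746 = 0.178875 / 0.062746 = 2.851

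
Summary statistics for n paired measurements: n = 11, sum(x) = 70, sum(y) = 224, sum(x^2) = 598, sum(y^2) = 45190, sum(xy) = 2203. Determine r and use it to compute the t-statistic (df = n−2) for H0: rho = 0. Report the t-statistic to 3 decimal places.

0.986

S_xy = nΣxy − ΣxΣy = 11·2203 − 70·224 = 24233 − 15680 = 8553
S_xx = nΣx² − (Σx)² = 11·598 − 70² = 6578 − 4900 = 1678
S_yy = nΣy² − (Σy)² = 11·45190 − 224² = 497090 − 50176 = 446914
r = S_xy / √(S_xx·S_yy) = 8553 / √(1678·446914) = 8553 / √749921692 = 8553 / 27384.6981 = 0.3123
t = r·√(n−2)/√(1−r²) = 0.3123·√9 / √(1−0.097531) = 0.936900 / 0.949984 = 0.986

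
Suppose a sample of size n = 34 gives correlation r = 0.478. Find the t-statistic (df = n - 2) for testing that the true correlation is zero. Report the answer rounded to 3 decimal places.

t = r·√(n−2) / √(1−r²) with r = 0.478, n = 34
  = 0.478·√32 / √(1 − 0.228484)
  = 0.478·5.656854 / 0.878360
  = 2.703976 / 0.878360 = 3.078

3.078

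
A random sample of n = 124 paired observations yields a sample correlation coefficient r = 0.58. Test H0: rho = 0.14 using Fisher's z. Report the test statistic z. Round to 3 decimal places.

5.737

Fisher z: atanh(0.58) = 0.662463, atanh(0.14) = 0.140926
z = (z_r − z_0)·√(n−3) = (0.662463 − 0.140926)·√121 = 0.521537 · 11.000000 = 5.737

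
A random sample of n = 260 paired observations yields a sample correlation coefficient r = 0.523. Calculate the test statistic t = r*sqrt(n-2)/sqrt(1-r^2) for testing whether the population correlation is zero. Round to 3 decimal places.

9.856

1 − r² = 1 − 0.273529 = 0.726471;  √(1−r²) = 0.852333
√(n−2) = √258 = 16.062378
t = r·√(n−2)/√(1−r²) = 0.523 · 16.062378 / 0.852333 = 9.856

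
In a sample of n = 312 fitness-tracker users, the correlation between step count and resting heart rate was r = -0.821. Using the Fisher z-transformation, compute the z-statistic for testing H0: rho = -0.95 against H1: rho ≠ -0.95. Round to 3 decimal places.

11.811

z_r = atanh(-0.821) = -1.159878,  z_0 = atanh(-0.95) = -1.831781
SE = 1/√(n−3) = 1/√309 = 0.056888
z = (z_r − z_0)/SE = (-1.159878 − (-1.831781)) / 0.056888 = 0.671903 / 0.056888 = 11.811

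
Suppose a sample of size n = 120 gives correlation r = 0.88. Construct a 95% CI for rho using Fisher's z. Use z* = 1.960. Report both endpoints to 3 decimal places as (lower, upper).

Fisher z: z_r = atanh(r) = ½·ln((1+0.88)/(1−0.88)) = 1.375768
SE(z) = 1/√(n−3) = 1/√117 = 0.092450
95% ⇒ z* = 1.960; margin = 1.960·0.092450 = 0.181202
CI on z-scale: (1.194566, 1.556970)
Back-transform: tanh(1.194566) = 0.831990, tanh(1.556970) = 0.914928

(0.832, 0.915)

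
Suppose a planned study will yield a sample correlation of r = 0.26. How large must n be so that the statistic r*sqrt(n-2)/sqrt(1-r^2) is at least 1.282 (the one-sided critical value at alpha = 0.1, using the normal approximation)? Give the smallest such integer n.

r√(n−2)/√(1−r²) ≥ 1.282  ⇔  n−2 ≥ (1.282)²·(1−r²)/r²
(1−r²)/r² = (1−0.0676)/0.0676 = 13.7929
n ≥ 2 + 1.643524·13.7929 = 2 + 22.6690 = 24.6690
⌈24.6690⌉ = 25

25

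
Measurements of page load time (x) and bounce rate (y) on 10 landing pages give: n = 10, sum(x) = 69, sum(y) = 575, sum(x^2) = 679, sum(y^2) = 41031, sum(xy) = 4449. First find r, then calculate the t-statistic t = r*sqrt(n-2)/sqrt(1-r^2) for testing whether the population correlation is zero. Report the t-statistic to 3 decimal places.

1.157

Numerator: nΣxy − (Σx)(Σy) = 10·4449 − (69)(575) = 4815
Denominator: √[(nΣx²−(Σx)²)(nΣy²−(Σy)²)]
  nΣx²−(Σx)² = 10·679 − 4761 = 2029;  nΣy²−(Σy)² = 10·41031 − 330625 = 79685
  √(2029·79685) = √161680865 = 12715.3791
r = 4815 / 12715.3791 = 0.3787
t = r·√(n−2)/√(1−r²) = 0.3787·√8 / √(1−0.143414) = 1.071125 / 0.925519 = 1.157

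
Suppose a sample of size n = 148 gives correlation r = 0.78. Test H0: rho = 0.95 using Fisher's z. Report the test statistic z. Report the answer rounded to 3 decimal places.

-9.470

z_r = atanh(0.78) = 1.045371,  z_0 = atanh(0.95) = 1.831781
SE = 1/√(n−3) = 1/√145 = 0.083045
z = (z_r − z_0)/SE = (1.045371 − 1.831781) / 0.083045 = -0.786410 / 0.083045 = -9.470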